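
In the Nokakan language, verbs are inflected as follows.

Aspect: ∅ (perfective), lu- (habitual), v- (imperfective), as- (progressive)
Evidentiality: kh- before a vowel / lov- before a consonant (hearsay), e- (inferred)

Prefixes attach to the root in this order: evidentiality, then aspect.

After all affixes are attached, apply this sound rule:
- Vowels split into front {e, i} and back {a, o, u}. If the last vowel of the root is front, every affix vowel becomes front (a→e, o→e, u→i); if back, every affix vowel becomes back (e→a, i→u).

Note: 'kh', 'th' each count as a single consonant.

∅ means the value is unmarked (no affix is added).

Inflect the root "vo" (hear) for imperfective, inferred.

Attach evidentiality inferred e- → evo.
Attach aspect imperfective v- → vevo.
Apply vowel harmony: vevo → vavo.

vavo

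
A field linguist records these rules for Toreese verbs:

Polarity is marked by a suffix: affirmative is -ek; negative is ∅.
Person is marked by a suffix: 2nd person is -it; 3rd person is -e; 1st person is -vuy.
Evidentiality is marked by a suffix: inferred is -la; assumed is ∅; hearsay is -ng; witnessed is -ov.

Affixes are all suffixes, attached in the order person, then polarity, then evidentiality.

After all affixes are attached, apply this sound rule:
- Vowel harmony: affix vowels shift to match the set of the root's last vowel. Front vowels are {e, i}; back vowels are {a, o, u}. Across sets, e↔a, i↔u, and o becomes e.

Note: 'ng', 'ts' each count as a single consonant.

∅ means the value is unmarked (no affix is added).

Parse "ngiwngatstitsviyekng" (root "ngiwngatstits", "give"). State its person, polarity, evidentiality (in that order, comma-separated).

Segment: ngiwngatstits-vuy-ek-ng.
person: -vuy → 1st person.
polarity: -ek → affirmative.
evidentiality: -ng → hearsay.

1st person, affirmative, hearsay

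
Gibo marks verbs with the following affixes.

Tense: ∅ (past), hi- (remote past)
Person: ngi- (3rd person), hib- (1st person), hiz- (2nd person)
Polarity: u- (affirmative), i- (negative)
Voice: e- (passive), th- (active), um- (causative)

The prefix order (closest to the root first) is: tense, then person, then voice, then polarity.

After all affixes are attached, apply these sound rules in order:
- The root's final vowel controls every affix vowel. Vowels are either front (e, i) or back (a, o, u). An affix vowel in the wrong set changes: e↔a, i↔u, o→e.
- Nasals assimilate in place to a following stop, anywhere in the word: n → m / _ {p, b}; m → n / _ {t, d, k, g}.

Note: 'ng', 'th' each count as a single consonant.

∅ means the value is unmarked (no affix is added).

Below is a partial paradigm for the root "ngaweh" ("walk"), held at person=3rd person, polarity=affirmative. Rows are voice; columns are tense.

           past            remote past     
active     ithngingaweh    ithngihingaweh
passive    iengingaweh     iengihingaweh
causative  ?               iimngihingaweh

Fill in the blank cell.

iimngingaweh

tense = past: zero marking, form stays ngaweh.
Attach person 3rd person ngi- → ngingaweh.
Attach voice causative um- → umngingaweh.
Attach polarity affirmative u- → uumngingaweh.
Apply vowel harmony: uumngingaweh → iimngingaweh.
Nasal assimilation: no change.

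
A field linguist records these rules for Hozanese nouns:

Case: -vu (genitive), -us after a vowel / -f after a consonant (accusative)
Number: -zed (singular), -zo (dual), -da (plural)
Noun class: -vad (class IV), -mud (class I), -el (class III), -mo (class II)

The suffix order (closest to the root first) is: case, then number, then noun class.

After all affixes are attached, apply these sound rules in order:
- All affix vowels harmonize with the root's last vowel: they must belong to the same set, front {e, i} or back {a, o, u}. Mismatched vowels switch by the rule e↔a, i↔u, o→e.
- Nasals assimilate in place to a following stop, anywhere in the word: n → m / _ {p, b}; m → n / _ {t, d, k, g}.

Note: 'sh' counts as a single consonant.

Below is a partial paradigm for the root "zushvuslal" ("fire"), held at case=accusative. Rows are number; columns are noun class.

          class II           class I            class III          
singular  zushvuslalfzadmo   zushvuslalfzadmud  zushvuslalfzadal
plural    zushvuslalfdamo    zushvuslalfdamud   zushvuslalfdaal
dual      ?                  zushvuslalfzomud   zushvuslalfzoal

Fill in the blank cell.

Attach case accusative -f (after consonant 'l') → zushvuslalf.
Attach number dual -zo → zushvuslalfzo.
Attach noun class class II -mo → zushvuslalfzomo.
Vowel harmony: no change.
Nasal assimilation: no change.

zushvuslalfzomo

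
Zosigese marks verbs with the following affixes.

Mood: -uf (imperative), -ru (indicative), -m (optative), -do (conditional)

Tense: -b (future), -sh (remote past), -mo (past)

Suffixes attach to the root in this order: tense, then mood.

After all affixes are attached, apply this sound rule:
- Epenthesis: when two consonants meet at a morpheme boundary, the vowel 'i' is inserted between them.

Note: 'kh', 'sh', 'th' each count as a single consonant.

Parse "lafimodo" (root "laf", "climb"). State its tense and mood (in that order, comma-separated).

Segment: laf-mo-do.
tense: -mo → past.
mood: -do → conditional.

past, conditional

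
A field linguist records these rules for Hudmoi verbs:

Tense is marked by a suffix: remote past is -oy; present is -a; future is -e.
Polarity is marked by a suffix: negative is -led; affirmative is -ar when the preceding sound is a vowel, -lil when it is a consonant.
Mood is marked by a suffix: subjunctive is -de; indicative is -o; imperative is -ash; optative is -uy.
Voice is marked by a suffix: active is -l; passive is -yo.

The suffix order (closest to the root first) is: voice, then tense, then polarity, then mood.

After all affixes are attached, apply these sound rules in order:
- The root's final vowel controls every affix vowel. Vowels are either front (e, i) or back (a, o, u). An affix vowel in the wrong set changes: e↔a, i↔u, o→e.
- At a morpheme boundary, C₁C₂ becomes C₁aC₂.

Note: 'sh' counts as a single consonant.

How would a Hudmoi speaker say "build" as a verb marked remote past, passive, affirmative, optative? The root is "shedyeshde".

Attach voice passive -yo → shedyeshdeyo.
Attach tense remote past -oy → shedyeshdeyooy.
Attach polarity affirmative -lil (after consonant 'y') → shedyeshdeyooylil.
Attach mood optative -uy → shedyeshdeyooyliluy.
Apply vowel harmony: shedyeshdeyooyliluy → shedyeshdeyeeyliliy.
Apply epenthesis: shedyeshdeyeeyliliy → shedyeshdeyeeyaliliy.

shedyeshdeyeeyaliliy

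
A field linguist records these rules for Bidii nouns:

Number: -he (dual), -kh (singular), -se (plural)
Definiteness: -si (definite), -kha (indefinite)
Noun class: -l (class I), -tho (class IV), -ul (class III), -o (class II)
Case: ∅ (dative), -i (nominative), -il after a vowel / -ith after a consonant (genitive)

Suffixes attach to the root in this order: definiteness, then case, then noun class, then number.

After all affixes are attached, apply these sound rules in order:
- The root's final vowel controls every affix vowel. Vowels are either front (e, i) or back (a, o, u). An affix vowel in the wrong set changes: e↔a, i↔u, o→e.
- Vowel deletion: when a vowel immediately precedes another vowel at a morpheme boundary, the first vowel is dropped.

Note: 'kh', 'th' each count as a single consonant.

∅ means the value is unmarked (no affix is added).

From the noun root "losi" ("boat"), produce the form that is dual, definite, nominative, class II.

Attach definiteness definite -si → losisi.
Attach case nominative -i → losisii.
Attach noun class class II -o → losisiio.
Attach number dual -he → losisiiohe.
Apply vowel harmony: losisiiohe → losisiiehe.
Apply vowel deletion: losisiiehe → losisehe.

losisehe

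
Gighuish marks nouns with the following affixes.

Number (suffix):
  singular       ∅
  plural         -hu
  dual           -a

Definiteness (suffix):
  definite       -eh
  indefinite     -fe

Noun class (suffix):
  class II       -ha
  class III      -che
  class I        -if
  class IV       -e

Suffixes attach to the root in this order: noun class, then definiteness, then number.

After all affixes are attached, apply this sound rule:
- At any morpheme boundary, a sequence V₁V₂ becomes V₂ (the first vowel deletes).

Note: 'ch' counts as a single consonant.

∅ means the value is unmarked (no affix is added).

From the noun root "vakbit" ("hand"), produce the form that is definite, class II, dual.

vakbitheha

Attach noun class class II -ha → vakbitha.
Attach definiteness definite -eh → vakbithaeh.
Attach number dual -a → vakbithaeha.
Apply vowel deletion: vakbithaeha → vakbitheha.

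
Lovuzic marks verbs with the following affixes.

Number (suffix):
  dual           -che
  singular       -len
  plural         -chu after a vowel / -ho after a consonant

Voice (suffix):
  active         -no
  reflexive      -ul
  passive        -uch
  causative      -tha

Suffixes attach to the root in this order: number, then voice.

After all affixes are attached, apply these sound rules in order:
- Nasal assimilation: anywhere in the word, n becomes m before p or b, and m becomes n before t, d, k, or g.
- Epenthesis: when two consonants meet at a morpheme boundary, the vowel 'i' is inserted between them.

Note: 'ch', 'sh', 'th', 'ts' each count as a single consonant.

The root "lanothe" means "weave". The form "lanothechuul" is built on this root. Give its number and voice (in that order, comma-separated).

Segment: lanothe-chu-ul.
number: -chu/ho → plural.
voice: -ul → reflexive.

plural, reflexive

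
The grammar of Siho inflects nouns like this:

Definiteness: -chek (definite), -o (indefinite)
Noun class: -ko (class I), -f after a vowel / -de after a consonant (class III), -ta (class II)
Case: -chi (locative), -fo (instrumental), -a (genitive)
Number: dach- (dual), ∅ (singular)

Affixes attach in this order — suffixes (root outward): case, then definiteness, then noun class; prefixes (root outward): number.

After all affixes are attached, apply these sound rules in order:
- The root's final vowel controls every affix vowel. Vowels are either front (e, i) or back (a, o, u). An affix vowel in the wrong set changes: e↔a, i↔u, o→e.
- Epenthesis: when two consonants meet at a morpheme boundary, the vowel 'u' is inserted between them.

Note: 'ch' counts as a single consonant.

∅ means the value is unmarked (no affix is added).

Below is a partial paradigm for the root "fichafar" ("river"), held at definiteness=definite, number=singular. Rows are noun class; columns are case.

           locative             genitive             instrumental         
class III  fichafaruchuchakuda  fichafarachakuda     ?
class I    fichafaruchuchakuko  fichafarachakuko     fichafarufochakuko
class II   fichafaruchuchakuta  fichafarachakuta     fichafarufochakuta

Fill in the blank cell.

fichafarufochakuda

Attach case instrumental -fo → fichafarfo.
Attach definiteness definite -chek → fichafarfochek.
number = singular: zero marking, form stays fichafarfochek.
Attach noun class class III -de (after consonant 'k') → fichafarfochekde.
Apply vowel harmony: fichafarfochekde → fichafarfochakda.
Apply epenthesis: fichafarfochakda → fichafarufochakuda.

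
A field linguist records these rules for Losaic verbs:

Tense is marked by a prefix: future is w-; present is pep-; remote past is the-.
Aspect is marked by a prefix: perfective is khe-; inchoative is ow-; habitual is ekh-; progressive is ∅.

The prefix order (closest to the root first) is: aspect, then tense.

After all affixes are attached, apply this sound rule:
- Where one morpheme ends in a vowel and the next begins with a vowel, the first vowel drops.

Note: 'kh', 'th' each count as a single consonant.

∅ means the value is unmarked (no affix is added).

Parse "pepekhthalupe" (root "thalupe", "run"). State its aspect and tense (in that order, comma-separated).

habitual, present

Segment: pep-ekh-thalupe.
aspect: ekh- → habitual.
tense: pep- → present.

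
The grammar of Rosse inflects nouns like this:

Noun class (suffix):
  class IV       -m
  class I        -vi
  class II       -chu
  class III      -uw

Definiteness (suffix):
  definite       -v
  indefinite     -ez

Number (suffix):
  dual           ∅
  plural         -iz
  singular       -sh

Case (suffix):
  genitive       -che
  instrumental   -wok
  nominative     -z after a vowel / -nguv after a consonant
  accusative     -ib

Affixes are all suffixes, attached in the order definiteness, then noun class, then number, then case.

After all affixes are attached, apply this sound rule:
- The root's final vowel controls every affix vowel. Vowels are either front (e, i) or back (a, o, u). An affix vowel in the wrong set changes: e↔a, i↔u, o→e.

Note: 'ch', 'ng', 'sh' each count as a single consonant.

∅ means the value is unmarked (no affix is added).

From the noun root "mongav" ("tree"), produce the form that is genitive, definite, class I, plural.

Attach definiteness definite -v → mongavv.
Attach noun class class I -vi → mongavvvi.
Attach number plural -iz → mongavvviiz.
Attach case genitive -che → mongavvviizche.
Apply vowel harmony: mongavvviizche → mongavvvuuzcha.

mongavvvuuzcha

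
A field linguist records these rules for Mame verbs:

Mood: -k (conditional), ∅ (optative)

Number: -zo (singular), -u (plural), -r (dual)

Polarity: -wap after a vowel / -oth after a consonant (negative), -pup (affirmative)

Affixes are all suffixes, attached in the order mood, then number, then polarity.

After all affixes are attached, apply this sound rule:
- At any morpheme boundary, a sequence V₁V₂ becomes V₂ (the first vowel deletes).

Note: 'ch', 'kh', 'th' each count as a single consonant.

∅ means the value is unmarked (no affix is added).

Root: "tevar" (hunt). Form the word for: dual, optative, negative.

mood = optative: zero marking, form stays tevar.
Attach number dual -r → tevarr.
Attach polarity negative -oth (after consonant 'r') → tevarroth.
Vowel deletion: no change.

tevarroth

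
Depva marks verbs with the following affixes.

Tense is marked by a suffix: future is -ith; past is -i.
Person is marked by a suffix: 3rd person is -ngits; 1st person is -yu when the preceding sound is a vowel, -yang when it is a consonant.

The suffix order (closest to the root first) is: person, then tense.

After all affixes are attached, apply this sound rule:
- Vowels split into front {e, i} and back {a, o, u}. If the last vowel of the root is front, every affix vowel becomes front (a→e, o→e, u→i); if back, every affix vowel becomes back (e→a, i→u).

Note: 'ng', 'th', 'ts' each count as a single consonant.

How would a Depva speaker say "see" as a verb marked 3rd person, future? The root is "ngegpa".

Attach person 3rd person -ngits → ngegpangits.
Attach tense future -ith → ngegpangitsith.
Apply vowel harmony: ngegpangitsith → ngegpangutsuth.

ngegpangutsuth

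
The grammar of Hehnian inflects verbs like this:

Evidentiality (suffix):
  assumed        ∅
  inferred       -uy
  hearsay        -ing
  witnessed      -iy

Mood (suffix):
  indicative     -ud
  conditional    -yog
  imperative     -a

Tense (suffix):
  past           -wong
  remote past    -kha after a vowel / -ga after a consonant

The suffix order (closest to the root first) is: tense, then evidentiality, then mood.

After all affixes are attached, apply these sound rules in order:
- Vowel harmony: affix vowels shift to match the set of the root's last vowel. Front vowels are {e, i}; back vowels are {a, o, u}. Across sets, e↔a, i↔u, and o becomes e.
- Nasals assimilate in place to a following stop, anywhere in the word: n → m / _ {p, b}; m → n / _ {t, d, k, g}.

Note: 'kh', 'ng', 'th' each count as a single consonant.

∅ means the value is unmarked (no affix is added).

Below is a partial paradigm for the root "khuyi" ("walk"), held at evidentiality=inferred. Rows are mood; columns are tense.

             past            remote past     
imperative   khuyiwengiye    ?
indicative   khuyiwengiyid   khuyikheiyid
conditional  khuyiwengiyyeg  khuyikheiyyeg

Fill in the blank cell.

khuyikheiye

Attach tense remote past -kha (after vowel 'i') → khuyikha.
Attach evidentiality inferred -uy → khuyikhauy.
Attach mood imperative -a → khuyikhauya.
Apply vowel harmony: khuyikhauya → khuyikheiye.
Nasal assimilation: no change.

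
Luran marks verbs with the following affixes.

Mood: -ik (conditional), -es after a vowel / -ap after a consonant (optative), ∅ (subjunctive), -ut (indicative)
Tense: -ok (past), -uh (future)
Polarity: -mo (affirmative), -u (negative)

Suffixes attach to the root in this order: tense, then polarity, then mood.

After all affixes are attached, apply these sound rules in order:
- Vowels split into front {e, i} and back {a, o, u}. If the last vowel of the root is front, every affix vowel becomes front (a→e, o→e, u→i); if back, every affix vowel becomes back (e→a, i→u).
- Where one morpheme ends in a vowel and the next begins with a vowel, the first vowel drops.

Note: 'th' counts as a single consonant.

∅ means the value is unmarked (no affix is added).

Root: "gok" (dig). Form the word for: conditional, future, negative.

Attach tense future -uh → gokuh.
Attach polarity negative -u → gokuhu.
Attach mood conditional -ik → gokuhuik.
Apply vowel harmony: gokuhuik → gokuhuuk.
Apply vowel deletion: gokuhuuk → gokuhuk.

gokuhuk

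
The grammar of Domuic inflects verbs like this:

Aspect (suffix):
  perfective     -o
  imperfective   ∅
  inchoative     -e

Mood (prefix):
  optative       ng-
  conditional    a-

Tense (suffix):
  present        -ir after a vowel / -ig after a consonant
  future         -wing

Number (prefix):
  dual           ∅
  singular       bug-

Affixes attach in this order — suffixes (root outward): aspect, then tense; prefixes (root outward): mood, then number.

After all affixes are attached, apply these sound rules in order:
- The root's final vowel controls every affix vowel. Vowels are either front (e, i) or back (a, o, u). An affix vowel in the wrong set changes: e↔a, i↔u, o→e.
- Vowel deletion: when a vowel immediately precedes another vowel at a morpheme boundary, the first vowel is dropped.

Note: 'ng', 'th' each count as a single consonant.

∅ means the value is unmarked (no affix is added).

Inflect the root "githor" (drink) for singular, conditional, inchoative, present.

Attach mood conditional a- → agithor.
Attach number singular bug- → bugagithor.
Attach aspect inchoative -e → bugagithore.
Attach tense present -ir (after vowel 'e') → bugagithoreir.
Apply vowel harmony: bugagithoreir → bugagithoraur.
Apply vowel deletion: bugagithoraur → bugagithorur.

bugagithorur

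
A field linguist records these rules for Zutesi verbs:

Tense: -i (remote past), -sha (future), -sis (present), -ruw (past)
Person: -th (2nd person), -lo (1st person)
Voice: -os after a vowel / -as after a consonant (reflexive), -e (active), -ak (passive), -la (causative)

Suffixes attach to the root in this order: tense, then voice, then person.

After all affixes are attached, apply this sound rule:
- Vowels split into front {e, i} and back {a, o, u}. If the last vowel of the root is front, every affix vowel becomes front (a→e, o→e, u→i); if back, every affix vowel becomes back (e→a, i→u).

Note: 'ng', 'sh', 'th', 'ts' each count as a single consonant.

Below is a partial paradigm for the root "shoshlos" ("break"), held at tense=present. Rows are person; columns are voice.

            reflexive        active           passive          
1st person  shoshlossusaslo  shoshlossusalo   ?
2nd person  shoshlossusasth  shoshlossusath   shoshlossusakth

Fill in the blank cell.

shoshlossusaklo

Attach tense present -sis → shoshlossis.
Attach voice passive -ak → shoshlossisak.
Attach person 1st person -lo → shoshlossisaklo.
Apply vowel harmony: shoshlossisaklo → shoshlossusaklo.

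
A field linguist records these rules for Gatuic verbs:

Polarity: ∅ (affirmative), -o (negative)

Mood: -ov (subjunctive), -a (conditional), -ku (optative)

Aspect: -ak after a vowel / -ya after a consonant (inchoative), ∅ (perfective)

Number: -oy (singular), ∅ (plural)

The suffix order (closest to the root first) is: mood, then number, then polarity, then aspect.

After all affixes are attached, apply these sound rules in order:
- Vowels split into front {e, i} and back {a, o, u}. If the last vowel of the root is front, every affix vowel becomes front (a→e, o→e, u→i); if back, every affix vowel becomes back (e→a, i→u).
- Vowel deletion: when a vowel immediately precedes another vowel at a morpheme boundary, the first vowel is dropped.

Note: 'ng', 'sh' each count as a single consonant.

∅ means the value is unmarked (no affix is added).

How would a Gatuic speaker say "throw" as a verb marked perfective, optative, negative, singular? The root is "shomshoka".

shomshokakoyo

Attach mood optative -ku → shomshokaku.
Attach number singular -oy → shomshokakuoy.
Attach polarity negative -o → shomshokakuoyo.
aspect = perfective: zero marking, form stays shomshokakuoyo.
Vowel harmony: no change.
Apply vowel deletion: shomshokakuoyo → shomshokakoyo.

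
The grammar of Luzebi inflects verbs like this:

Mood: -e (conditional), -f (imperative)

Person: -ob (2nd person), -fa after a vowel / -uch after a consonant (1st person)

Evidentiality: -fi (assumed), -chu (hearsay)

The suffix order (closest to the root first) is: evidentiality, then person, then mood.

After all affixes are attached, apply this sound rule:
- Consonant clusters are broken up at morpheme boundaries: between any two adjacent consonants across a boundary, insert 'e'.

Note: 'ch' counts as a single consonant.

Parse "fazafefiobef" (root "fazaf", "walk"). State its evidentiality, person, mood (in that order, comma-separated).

assumed, 2nd person, imperative

Segment: fazaf-fi-ob-f.
evidentiality: -fi → assumed.
person: -ob → 2nd person.
mood: -f → imperative.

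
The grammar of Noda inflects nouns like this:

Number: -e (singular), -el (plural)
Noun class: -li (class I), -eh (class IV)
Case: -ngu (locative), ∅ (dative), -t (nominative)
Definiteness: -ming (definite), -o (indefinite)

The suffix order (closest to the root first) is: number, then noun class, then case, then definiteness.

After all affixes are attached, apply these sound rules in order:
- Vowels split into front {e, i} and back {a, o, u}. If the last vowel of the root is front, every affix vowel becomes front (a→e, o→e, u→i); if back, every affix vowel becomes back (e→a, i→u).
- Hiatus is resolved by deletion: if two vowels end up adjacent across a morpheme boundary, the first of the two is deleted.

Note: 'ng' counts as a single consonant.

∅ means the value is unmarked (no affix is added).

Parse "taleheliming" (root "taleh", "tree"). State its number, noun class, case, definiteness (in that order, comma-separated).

singular, class I, dative, definite

Segment: taleh-e-li-ming.
number: -e → singular.
noun class: -li → class I.
case: ∅ → dative.
definiteness: -ming → definite.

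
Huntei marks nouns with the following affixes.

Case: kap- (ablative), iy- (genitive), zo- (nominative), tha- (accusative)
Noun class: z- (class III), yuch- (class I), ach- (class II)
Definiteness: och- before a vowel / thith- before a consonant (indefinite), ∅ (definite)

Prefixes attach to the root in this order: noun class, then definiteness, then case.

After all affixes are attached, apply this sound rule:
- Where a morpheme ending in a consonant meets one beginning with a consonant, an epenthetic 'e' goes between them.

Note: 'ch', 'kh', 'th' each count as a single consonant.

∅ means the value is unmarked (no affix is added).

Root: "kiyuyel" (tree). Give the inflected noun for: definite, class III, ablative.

Attach noun class class III z- → zkiyuyel.
definiteness = definite: zero marking, form stays zkiyuyel.
Attach case ablative kap- → kapzkiyuyel.
Apply epenthesis: kapzkiyuyel → kapezekiyuyel.

kapezekiyuyel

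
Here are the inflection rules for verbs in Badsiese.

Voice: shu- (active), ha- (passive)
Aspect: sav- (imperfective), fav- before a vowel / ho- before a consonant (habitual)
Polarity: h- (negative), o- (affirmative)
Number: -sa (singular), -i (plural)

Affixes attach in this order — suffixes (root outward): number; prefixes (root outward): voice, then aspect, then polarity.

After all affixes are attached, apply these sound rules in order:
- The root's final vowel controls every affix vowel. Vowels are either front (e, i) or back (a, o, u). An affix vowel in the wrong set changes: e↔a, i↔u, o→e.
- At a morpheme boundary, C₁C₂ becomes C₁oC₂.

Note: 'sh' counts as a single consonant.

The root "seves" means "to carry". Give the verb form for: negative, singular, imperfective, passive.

hosevohesevesose

Attach voice passive ha- → haseves.
Attach aspect imperfective sav- → savhaseves.
Attach number singular -sa → savhasevessa.
Attach polarity negative h- → hsavhasevessa.
Apply vowel harmony: hsavhasevessa → hsevhesevesse.
Apply epenthesis: hsevhesevesse → hosevohesevesose.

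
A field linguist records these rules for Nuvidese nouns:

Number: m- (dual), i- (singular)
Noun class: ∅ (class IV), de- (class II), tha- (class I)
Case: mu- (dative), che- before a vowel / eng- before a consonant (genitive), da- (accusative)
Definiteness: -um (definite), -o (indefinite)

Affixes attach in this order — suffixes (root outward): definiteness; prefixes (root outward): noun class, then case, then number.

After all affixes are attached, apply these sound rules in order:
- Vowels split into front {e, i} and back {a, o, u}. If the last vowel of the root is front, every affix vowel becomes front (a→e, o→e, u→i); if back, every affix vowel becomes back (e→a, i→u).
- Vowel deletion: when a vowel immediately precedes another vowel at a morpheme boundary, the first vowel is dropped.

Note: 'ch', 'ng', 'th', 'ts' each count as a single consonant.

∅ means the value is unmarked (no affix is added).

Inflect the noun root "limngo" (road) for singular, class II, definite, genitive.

angdalimngum

Attach noun class class II de- → delimngo.
Attach case genitive eng- (before consonant 'd') → engdelimngo.
Attach number singular i- → iengdelimngo.
Attach definiteness definite -um → iengdelimngoum.
Apply vowel harmony: iengdelimngoum → uangdalimngoum.
Apply vowel deletion: uangdalimngoum → angdalimngum.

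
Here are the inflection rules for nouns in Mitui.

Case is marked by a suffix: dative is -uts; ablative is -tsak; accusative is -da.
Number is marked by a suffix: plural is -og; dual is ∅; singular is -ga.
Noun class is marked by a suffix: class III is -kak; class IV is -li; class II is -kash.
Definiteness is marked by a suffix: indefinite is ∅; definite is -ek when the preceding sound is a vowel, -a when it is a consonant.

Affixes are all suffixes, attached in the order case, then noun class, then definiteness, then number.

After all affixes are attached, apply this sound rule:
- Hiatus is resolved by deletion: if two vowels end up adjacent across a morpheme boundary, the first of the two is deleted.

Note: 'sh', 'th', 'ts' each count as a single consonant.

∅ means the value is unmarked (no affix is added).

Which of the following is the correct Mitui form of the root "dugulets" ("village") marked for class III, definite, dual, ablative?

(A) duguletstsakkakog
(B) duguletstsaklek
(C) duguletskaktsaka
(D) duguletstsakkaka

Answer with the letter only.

D

Attach case ablative -tsak → duguletstsak.
Attach noun class class III -kak → duguletstsakkak.
Attach definiteness definite -a (after consonant 'k') → duguletstsakkaka.
number = dual: zero marking, form stays duguletstsakkaka.
Vowel deletion: no change.
So the correct form is duguletstsakkaka, option (D).
(A) duguletstsakkakog is wrong: it uses plural instead of dual for number.
(B) duguletstsaklek is wrong: it uses class IV instead of class III for noun class.
(C) duguletskaktsaka is wrong: it has the affixes in the wrong order.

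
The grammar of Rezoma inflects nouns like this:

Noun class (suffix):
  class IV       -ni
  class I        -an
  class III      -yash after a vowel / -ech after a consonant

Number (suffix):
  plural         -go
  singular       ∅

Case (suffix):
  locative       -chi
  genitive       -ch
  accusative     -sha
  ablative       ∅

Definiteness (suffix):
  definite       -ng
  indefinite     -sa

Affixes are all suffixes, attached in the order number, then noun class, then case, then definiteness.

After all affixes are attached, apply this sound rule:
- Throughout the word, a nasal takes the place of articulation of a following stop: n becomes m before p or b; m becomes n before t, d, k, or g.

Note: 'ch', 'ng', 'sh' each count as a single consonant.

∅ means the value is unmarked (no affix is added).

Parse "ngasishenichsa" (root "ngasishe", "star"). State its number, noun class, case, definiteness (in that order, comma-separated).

singular, class IV, genitive, indefinite

Segment: ngasishe-ni-ch-sa.
number: ∅ → singular.
noun class: -ni → class IV.
case: -ch → genitive.
definiteness: -sa → indefinite.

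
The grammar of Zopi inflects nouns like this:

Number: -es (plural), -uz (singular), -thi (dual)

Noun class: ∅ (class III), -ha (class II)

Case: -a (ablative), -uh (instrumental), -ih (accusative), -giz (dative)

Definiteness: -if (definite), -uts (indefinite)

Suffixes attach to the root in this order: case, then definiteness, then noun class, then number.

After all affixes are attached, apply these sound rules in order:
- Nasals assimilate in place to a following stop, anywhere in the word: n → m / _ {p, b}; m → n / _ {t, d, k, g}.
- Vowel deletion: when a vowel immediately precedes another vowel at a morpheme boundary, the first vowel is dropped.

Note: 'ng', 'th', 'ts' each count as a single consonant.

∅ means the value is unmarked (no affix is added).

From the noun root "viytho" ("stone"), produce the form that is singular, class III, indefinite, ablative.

viythutsuz

Attach case ablative -a → viythoa.
Attach definiteness indefinite -uts → viythoauts.
noun class = class III: zero marking, form stays viythoauts.
Attach number singular -uz → viythoautsuz.
Nasal assimilation: no change.
Apply vowel deletion: viythoautsuz → viythutsuz.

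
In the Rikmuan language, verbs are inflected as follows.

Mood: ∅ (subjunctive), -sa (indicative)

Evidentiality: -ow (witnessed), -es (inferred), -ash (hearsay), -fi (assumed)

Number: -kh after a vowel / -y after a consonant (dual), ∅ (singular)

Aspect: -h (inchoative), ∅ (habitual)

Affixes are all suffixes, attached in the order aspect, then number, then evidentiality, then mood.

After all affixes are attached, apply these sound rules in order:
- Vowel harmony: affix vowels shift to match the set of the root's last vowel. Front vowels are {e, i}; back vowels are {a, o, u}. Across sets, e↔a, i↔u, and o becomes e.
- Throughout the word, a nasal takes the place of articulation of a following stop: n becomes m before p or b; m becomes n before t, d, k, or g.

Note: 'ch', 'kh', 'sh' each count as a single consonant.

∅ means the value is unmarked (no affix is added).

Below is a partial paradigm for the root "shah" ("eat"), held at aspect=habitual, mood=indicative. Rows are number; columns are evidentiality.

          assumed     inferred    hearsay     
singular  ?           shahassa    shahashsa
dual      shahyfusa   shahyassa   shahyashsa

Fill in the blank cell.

aspect = habitual: zero marking, form stays shah.
number = singular: zero marking, form stays shah.
Attach evidentiality assumed -fi → shahfi.
Attach mood indicative -sa → shahfisa.
Apply vowel harmony: shahfisa → shahfusa.
Nasal assimilation: no change.

shahfusa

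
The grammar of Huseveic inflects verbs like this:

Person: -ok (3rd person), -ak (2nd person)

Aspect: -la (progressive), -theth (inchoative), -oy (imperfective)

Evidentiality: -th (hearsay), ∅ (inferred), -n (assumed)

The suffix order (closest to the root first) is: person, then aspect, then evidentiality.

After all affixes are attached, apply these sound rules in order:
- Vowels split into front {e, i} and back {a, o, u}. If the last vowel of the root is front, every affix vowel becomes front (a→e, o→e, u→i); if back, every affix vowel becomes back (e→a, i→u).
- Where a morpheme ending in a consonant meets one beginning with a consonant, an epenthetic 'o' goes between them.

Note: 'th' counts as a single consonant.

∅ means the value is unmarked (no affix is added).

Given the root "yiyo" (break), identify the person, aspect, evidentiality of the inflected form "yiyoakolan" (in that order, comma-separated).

Segment: yiyo-ak-la-n.
person: -ak → 2nd person.
aspect: -la → progressive.
evidentiality: -n → assumed.

2nd person, progressive, assumed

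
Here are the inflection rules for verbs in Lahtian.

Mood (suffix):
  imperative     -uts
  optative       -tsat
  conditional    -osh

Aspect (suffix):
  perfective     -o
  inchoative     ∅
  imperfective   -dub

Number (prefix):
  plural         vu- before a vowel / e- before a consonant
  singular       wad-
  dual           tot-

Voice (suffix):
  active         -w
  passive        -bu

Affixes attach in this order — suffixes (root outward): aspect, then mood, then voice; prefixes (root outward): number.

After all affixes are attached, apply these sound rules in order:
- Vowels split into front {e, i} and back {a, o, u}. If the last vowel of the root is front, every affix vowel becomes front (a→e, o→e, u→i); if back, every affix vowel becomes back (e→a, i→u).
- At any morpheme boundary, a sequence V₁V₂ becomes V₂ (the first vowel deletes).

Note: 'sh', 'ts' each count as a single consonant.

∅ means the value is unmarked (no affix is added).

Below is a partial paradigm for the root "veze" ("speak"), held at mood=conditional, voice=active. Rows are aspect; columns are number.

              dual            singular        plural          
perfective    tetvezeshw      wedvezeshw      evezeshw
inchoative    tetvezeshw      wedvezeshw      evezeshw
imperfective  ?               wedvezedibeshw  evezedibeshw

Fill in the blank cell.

Attach aspect imperfective -dub → vezedub.
Attach mood conditional -osh → vezedubosh.
Attach voice active -w → vezeduboshw.
Attach number dual tot- → totvezeduboshw.
Apply vowel harmony: totvezeduboshw → tetvezedibeshw.
Vowel deletion: no change.

tetvezedibeshw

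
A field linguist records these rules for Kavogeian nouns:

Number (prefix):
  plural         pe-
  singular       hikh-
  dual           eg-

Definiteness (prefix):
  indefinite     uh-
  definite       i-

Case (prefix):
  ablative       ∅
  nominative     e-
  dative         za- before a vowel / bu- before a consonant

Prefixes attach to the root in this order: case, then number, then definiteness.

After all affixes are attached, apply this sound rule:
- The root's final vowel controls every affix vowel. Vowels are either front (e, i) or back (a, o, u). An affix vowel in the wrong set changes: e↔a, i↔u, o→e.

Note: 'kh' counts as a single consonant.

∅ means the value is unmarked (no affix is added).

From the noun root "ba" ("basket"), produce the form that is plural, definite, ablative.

upaba

case = ablative: zero marking, form stays ba.
Attach number plural pe- → peba.
Attach definiteness definite i- → ipeba.
Apply vowel harmony: ipeba → upaba.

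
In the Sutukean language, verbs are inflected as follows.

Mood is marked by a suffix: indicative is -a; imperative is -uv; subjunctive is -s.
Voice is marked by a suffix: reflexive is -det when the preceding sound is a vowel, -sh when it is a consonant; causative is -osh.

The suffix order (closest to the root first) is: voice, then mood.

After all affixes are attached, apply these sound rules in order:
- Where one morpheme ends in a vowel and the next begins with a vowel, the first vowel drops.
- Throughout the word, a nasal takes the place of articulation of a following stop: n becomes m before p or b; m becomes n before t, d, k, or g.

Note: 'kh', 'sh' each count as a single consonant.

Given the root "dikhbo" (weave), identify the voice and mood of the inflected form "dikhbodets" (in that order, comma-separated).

reflexive, subjunctive

Segment: dikhbo-det-s.
voice: -det/sh → reflexive.
mood: -s → subjunctive.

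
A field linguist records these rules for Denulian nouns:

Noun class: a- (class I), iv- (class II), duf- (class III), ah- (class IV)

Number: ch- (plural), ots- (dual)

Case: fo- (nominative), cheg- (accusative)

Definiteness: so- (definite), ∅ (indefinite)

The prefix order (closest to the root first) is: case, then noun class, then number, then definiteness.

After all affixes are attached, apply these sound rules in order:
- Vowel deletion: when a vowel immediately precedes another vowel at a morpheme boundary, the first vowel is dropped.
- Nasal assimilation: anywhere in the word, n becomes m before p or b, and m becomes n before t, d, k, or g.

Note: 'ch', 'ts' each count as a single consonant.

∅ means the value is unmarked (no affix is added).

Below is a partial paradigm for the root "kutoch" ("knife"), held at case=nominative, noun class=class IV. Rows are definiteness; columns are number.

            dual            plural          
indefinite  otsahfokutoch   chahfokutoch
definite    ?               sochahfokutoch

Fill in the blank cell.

Attach case nominative fo- → fokutoch.
Attach noun class class IV ah- → ahfokutoch.
Attach number dual ots- → otsahfokutoch.
Attach definiteness definite so- → sootsahfokutoch.
Apply vowel deletion: sootsahfokutoch → sotsahfokutoch.
Nasal assimilation: no change.

sotsahfokutoch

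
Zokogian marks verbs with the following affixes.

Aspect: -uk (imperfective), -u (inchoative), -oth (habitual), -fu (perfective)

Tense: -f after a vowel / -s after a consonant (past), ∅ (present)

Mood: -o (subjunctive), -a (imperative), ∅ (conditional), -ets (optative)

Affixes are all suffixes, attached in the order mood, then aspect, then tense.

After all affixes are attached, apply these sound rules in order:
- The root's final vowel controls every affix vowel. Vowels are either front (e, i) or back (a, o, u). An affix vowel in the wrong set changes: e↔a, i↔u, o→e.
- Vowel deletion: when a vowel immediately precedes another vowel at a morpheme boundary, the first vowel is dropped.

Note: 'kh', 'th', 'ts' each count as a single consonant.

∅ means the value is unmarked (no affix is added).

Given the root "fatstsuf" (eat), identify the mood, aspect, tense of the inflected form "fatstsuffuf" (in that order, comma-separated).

conditional, perfective, past

Segment: fatstsuf-fu-f.
mood: ∅ → conditional.
aspect: -fu → perfective.
tense: -f/s → past.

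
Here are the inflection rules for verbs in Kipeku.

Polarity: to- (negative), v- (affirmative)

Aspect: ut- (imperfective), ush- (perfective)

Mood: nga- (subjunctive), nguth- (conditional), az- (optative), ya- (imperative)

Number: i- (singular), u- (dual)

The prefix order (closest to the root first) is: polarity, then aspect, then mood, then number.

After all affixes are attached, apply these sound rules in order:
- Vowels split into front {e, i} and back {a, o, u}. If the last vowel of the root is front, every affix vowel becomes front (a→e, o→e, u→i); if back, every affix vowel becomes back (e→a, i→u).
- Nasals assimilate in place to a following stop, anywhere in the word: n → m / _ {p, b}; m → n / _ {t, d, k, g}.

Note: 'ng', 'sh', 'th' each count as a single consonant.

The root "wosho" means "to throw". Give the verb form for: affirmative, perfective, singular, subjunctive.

ungaushvwosho

Attach polarity affirmative v- → vwosho.
Attach aspect perfective ush- → ushvwosho.
Attach mood subjunctive nga- → ngaushvwosho.
Attach number singular i- → ingaushvwosho.
Apply vowel harmony: ingaushvwosho → ungaushvwosho.
Nasal assimilation: no change.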